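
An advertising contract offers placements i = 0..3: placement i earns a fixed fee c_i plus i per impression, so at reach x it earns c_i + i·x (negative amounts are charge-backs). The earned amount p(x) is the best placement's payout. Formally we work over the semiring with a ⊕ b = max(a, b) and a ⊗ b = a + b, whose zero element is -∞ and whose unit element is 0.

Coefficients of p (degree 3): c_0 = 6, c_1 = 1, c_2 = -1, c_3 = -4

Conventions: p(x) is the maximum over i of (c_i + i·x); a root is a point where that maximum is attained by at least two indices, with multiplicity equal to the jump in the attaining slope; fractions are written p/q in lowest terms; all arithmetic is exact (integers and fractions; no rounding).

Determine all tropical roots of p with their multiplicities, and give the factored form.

hull edge (i=0, c=6) to (i=3, c=-4): slope -10/3, span 3
Factored form: p(x) = -4 ⊗ (x ⊕ 10/3) ⊗ (x ⊕ 10/3) ⊗ (x ⊕ 10/3)
Answer: roots = 10/3 (mult 3)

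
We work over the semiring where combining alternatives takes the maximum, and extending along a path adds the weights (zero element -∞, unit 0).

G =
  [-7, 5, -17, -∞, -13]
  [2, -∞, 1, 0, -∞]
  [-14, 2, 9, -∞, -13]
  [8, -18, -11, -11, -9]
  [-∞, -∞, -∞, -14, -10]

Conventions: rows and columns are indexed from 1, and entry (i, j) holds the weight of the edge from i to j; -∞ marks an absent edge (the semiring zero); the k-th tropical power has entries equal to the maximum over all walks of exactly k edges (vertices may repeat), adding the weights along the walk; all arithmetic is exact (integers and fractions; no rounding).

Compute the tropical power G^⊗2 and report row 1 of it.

G^⊗2:
  [7, -2, 6, 5, -20]
  [8, 7, 10, -11, -9]
  [4, 11, 18, 2, -4]
  [1, 13, -2, -18, -5]
  [-6, -32, -25, -24, -20]
Answer: row 1 of G^⊗2 = [7, -2, 6, 5, -20]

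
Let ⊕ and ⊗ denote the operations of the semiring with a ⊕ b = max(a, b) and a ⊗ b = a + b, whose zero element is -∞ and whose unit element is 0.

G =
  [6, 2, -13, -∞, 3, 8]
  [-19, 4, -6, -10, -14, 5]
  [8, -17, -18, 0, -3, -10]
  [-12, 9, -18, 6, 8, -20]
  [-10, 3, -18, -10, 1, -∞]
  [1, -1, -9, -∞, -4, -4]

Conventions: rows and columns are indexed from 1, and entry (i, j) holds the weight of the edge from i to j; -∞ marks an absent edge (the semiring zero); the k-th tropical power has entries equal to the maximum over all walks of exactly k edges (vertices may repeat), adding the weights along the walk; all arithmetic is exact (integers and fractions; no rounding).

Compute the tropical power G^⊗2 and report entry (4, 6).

G^⊗2:
  [12, 8, -1, -7, 9, 14]
  [6, 8, -2, -4, 1, 9]
  [14, 10, -5, 6, 11, 16]
  [-2, 15, 3, 12, 14, 14]
  [-4, 7, -3, -4, 2, 8]
  [7, 3, -7, -9, 4, 9]
Key observation: the optimum is the walk 4->2->6, with weight 9 + 5 = 14.
Optimal value attained by: walk 4->2->6.
Answer: (G^⊗2)[4][6] = 14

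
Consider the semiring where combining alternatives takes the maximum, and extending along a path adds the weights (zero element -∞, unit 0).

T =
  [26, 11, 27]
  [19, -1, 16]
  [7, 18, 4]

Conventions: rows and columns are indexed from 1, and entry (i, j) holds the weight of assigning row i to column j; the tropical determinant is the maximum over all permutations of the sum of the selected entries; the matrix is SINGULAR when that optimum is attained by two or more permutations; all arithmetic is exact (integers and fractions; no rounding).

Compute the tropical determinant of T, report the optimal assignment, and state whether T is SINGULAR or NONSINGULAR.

σ = (1, 2, 3): 26 + (-1) + 4 = 29
σ = (1, 3, 2): 26 + 16 + 18 = 60
σ = (2, 1, 3): 11 + 19 + 4 = 34
σ = (2, 3, 1): 11 + 16 + 7 = 34
σ = (3, 1, 2): 27 + 19 + 18 = 64
σ = (3, 2, 1): 27 + (-1) + 7 = 33
Optimal value attained by: σ = (3, 1, 2).
Answer: det⊕(T) = 64; verdict: NONSINGULAR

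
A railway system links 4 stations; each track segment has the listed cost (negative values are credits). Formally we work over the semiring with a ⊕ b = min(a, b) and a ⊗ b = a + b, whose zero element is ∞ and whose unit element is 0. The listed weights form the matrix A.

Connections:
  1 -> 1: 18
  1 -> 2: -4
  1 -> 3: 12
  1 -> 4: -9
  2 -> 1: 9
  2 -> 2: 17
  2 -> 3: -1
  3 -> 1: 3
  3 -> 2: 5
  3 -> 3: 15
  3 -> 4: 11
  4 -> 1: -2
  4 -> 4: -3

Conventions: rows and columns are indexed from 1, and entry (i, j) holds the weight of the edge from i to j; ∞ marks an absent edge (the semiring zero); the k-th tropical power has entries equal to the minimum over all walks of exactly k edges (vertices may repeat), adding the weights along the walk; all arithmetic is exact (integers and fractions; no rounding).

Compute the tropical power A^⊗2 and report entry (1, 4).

A^⊗2:
  [-11, 13, -5, -12]
  [2, 4, 14, 0]
  [9, -1, 4, -6]
  [-5, -6, 10, -11]
Key observation: the optimum is the walk 1->4->4, with weight (-9) + (-3) = -12.
Optimal value attained by: walk 1->4->4.
Answer: (A^⊗2)[1][4] = -12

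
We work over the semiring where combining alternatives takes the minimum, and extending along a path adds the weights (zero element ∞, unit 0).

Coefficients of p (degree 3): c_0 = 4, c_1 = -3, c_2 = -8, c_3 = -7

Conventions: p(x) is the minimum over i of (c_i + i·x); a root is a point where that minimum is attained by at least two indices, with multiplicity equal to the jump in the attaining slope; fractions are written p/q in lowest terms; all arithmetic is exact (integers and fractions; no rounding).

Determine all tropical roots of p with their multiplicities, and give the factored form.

hull edge (i=0, c=4) to (i=1, c=-3): slope -7, span 1
hull edge (i=1, c=-3) to (i=2, c=-8): slope -5, span 1
hull edge (i=2, c=-8) to (i=3, c=-7): slope 1, span 1
Factored form: p(x) = -7 ⊗ (x ⊕ (-1)) ⊗ (x ⊕ 5) ⊗ (x ⊕ 7)
Answer: roots = -1 (mult 1), 5 (mult 1), 7 (mult 1)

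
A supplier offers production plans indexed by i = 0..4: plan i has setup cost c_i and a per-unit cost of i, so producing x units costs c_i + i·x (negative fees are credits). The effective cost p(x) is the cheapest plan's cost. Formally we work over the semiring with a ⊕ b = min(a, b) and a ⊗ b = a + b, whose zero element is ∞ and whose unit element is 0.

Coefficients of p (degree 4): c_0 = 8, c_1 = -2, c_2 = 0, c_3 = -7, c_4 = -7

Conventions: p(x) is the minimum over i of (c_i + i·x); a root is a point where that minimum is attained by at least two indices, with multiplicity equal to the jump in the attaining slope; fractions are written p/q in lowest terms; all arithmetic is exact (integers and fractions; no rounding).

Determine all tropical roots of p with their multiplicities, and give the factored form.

hull edge (i=0, c=8) to (i=1, c=-2): slope -10, span 1
hull edge (i=1, c=-2) to (i=3, c=-7): slope -5/2, span 2
hull edge (i=3, c=-7) to (i=4, c=-7): slope 0, span 1
Factored form: p(x) = -7 ⊗ (x ⊕ 0) ⊗ (x ⊕ 5/2) ⊗ (x ⊕ 5/2) ⊗ (x ⊕ 10)
Answer: roots = 0 (mult 1), 5/2 (mult 2), 10 (mult 1)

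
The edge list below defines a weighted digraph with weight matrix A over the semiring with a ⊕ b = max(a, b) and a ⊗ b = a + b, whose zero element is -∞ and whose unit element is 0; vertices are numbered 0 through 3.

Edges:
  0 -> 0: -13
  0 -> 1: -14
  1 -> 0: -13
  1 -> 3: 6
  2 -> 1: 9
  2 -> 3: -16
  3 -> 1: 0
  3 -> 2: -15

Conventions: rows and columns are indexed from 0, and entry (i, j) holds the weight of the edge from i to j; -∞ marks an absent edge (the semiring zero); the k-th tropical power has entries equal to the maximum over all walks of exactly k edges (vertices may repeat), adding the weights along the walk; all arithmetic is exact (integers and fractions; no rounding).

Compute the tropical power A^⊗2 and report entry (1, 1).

A^⊗2:
  [-26, -27, -∞, -8]
  [-26, 6, -9, -∞]
  [-4, -16, -31, 15]
  [-13, -6, -∞, 6]
Key observation: the optimum is the walk 1->3->1, with weight 6 + 0 = 6.
Optimal value attained by: walk 1->3->1.
Answer: (A^⊗2)[1][1] = 6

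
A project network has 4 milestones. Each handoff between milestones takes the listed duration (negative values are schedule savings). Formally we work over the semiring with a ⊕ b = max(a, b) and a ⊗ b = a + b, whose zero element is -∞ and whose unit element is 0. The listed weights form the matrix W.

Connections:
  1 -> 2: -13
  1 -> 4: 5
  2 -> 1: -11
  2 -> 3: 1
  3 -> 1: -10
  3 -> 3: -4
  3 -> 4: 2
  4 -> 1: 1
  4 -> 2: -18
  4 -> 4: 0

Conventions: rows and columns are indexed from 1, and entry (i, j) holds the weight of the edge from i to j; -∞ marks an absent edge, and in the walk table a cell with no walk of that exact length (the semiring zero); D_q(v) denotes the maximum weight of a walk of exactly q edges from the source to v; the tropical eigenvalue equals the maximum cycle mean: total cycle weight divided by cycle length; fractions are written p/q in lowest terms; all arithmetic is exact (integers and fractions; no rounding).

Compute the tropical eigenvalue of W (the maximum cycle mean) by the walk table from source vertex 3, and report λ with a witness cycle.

q=0: [-∞, -∞, 0, -∞]
q=1: [-10, -∞, -4, 2]
q=2: [3, -16, -8, 2]
q=3: [3, -10, -12, 8]
q=4: [9, -10, -9, 8]
Optimal cycle mean attained by: cycle 1->4->1, total 5 + 1, length 2.
Answer: λ = 3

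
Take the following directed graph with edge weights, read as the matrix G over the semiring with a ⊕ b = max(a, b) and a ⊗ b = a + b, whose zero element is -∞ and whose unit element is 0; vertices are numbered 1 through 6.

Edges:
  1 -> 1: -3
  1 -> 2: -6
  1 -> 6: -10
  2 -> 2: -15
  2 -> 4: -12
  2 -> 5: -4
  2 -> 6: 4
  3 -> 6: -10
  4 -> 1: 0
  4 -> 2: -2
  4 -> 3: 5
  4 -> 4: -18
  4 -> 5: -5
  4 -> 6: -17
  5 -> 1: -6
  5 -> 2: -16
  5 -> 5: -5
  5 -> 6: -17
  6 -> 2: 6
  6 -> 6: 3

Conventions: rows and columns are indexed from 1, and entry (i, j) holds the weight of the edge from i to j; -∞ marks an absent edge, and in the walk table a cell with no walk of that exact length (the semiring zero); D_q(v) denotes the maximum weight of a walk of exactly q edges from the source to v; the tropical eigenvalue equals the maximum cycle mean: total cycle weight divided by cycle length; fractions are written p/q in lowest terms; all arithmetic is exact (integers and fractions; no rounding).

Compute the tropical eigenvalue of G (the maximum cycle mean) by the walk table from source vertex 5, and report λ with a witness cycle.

q=0: [-∞, -∞, -∞, -∞, 0, -∞]
q=1: [-6, -16, -∞, -∞, -5, -17]
q=2: [-9, -11, -∞, -28, -10, -12]
q=3: [-12, -6, -23, -23, -15, -7]
q=4: [-15, -1, -18, -18, -10, -2]
q=5: [-16, 4, -13, -13, -5, 3]
q=6: [-11, 9, -8, -8, 0, 8]
Optimal cycle mean attained by: cycle 2->6->2, total 4 + 6, length 2.
Answer: λ = 5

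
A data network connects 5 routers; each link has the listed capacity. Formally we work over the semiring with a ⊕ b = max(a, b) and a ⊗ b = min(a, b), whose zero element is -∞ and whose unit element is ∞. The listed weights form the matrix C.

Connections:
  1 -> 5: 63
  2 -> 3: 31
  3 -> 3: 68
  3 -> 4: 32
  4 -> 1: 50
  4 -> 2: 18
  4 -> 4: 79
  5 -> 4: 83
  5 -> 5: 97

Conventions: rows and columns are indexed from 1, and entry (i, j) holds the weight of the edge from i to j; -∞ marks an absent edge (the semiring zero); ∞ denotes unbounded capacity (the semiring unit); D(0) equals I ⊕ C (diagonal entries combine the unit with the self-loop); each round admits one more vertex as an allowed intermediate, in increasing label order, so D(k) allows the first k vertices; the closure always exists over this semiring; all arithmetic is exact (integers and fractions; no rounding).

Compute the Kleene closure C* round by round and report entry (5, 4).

D(0):
  [∞, -∞, -∞, -∞, 63]
  [-∞, ∞, 31, -∞, -∞]
  [-∞, -∞, ∞, 32, -∞]
  [50, 18, -∞, ∞, -∞]
  [-∞, -∞, -∞, 83, ∞]
D(1):
  [∞, -∞, -∞, -∞, 63]
  [-∞, ∞, 31, -∞, -∞]
  [-∞, -∞, ∞, 32, -∞]
  [50, 18, -∞, ∞, 50]
  [-∞, -∞, -∞, 83, ∞]
D(2):
  [∞, -∞, -∞, -∞, 63]
  [-∞, ∞, 31, -∞, -∞]
  [-∞, -∞, ∞, 32, -∞]
  [50, 18, 18, ∞, 50]
  [-∞, -∞, -∞, 83, ∞]
D(3):
  [∞, -∞, -∞, -∞, 63]
  [-∞, ∞, 31, 31, -∞]
  [-∞, -∞, ∞, 32, -∞]
  [50, 18, 18, ∞, 50]
  [-∞, -∞, -∞, 83, ∞]
D(4):
  [∞, -∞, -∞, -∞, 63]
  [31, ∞, 31, 31, 31]
  [32, 18, ∞, 32, 32]
  [50, 18, 18, ∞, 50]
  [50, 18, 18, 83, ∞]
D(5):
  [∞, 18, 18, 63, 63]
  [31, ∞, 31, 31, 31]
  [32, 18, ∞, 32, 32]
  [50, 18, 18, ∞, 50]
  [50, 18, 18, 83, ∞]
Answer: C*[5][4] = 83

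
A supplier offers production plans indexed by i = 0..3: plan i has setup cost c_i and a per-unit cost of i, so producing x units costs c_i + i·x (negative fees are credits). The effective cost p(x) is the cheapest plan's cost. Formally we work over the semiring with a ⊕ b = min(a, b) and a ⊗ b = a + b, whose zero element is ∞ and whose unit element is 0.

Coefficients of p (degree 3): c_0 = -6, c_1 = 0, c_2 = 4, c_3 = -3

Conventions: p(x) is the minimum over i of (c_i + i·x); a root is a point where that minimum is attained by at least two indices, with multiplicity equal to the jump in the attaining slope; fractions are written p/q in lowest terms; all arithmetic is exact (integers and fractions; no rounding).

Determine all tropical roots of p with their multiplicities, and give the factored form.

hull edge (i=0, c=-6) to (i=3, c=-3): slope 1, span 3
Factored form: p(x) = -3 ⊗ (x ⊕ (-1)) ⊗ (x ⊕ (-1)) ⊗ (x ⊕ (-1))
Answer: roots = -1 (mult 3)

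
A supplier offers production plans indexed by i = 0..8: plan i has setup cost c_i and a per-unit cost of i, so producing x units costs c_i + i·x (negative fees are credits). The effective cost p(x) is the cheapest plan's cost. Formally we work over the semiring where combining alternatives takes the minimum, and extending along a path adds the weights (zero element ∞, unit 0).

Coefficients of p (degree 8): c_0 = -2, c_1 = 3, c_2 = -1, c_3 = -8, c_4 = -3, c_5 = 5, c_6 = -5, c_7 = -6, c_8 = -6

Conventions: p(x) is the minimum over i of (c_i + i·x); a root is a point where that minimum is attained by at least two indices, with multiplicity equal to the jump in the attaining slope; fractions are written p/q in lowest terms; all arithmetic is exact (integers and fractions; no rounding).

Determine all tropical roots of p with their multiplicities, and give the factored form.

hull edge (i=0, c=-2) to (i=3, c=-8): slope -2, span 3
hull edge (i=3, c=-8) to (i=8, c=-6): slope 2/5, span 5
Factored form: p(x) = -6 ⊗ (x ⊕ (-2/5)) ⊗ (x ⊕ (-2/5)) ⊗ (x ⊕ (-2/5)) ⊗ (x ⊕ (-2/5)) ⊗ (x ⊕ (-2/5)) ⊗ (x ⊕ 2) ⊗ (x ⊕ 2) ⊗ (x ⊕ 2)
Answer: roots = -2/5 (mult 5), 2 (mult 3)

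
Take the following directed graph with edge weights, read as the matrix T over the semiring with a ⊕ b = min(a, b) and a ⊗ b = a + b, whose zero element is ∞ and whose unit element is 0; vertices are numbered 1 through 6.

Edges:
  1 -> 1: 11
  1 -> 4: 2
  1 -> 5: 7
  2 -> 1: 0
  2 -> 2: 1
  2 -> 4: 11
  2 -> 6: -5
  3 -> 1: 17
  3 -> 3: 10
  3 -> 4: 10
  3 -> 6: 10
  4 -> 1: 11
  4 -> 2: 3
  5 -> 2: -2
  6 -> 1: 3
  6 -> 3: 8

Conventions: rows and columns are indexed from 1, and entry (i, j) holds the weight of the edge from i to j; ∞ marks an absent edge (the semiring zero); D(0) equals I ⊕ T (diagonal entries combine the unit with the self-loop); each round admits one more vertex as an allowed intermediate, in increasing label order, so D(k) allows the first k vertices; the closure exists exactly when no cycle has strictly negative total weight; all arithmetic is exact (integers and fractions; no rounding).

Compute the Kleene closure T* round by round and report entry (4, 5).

D(0):
  [0, ∞, ∞, 2, 7, ∞]
  [0, 0, ∞, 11, ∞, -5]
  [17, ∞, 0, 10, ∞, 10]
  [11, 3, ∞, 0, ∞, ∞]
  [∞, -2, ∞, ∞, 0, ∞]
  [3, ∞, 8, ∞, ∞, 0]
D(1):
  [0, ∞, ∞, 2, 7, ∞]
  [0, 0, ∞, 2, 7, -5]
  [17, ∞, 0, 10, 24, 10]
  [11, 3, ∞, 0, 18, ∞]
  [∞, -2, ∞, ∞, 0, ∞]
  [3, ∞, 8, 5, 10, 0]
D(2):
  [0, ∞, ∞, 2, 7, ∞]
  [0, 0, ∞, 2, 7, -5]
  [17, ∞, 0, 10, 24, 10]
  [3, 3, ∞, 0, 10, -2]
  [-2, -2, ∞, 0, 0, -7]
  [3, ∞, 8, 5, 10, 0]
D(3):
  [0, ∞, ∞, 2, 7, ∞]
  [0, 0, ∞, 2, 7, -5]
  [17, ∞, 0, 10, 24, 10]
  [3, 3, ∞, 0, 10, -2]
  [-2, -2, ∞, 0, 0, -7]
  [3, ∞, 8, 5, 10, 0]
D(4):
  [0, 5, ∞, 2, 7, 0]
  [0, 0, ∞, 2, 7, -5]
  [13, 13, 0, 10, 20, 8]
  [3, 3, ∞, 0, 10, -2]
  [-2, -2, ∞, 0, 0, -7]
  [3, 8, 8, 5, 10, 0]
D(5):
  [0, 5, ∞, 2, 7, 0]
  [0, 0, ∞, 2, 7, -5]
  [13, 13, 0, 10, 20, 8]
  [3, 3, ∞, 0, 10, -2]
  [-2, -2, ∞, 0, 0, -7]
  [3, 8, 8, 5, 10, 0]
D(6):
  [0, 5, 8, 2, 7, 0]
  [-2, 0, 3, 0, 5, -5]
  [11, 13, 0, 10, 18, 8]
  [1, 3, 6, 0, 8, -2]
  [-4, -2, 1, -2, 0, -7]
  [3, 8, 8, 5, 10, 0]
Answer: T*[4][5] = 8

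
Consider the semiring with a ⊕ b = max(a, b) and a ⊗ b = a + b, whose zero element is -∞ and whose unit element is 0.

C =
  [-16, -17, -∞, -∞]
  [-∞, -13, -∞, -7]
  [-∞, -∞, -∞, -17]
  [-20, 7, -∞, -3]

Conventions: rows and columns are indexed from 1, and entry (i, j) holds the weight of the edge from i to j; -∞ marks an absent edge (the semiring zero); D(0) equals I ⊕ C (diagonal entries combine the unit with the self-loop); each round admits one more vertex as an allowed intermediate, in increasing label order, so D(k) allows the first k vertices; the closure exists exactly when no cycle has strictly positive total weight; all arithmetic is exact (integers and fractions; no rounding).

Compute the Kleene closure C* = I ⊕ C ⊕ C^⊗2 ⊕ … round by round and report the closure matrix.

D(0):
  [0, -17, -∞, -∞]
  [-∞, 0, -∞, -7]
  [-∞, -∞, 0, -17]
  [-20, 7, -∞, 0]
D(1):
  [0, -17, -∞, -∞]
  [-∞, 0, -∞, -7]
  [-∞, -∞, 0, -17]
  [-20, 7, -∞, 0]
D(2):
  [0, -17, -∞, -24]
  [-∞, 0, -∞, -7]
  [-∞, -∞, 0, -17]
  [-20, 7, -∞, 0]
D(3):
  [0, -17, -∞, -24]
  [-∞, 0, -∞, -7]
  [-∞, -∞, 0, -17]
  [-20, 7, -∞, 0]
D(4):
  [0, -17, -∞, -24]
  [-27, 0, -∞, -7]
  [-37, -10, 0, -17]
  [-20, 7, -∞, 0]
Answer: C* = [[0, -17, -∞, -24], [-27, 0, -∞, -7], [-37, -10, 0, -17], [-20, 7, -∞, 0]]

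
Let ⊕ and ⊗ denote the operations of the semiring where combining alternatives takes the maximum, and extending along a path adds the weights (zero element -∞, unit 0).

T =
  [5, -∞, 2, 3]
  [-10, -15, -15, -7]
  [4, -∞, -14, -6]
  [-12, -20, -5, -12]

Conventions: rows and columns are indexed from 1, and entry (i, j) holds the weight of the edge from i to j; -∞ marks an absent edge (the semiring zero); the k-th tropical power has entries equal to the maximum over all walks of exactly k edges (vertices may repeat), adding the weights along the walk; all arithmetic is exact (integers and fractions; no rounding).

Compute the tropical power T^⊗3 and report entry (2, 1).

T^⊗2:
  [10, -17, 7, 8]
  [-5, -27, -8, -7]
  [9, -26, 6, 7]
  [-1, -32, -10, -9]
T^⊗3:
  [15, -12, 12, 13]
  [0, -27, -3, -2]
  [14, -13, 11, 12]
  [4, -29, 1, 2]
Key observation: the optimum is the walk 2->1->1->1, with weight (-10) + 5 + 5 = 0.
Optimal value attained by: walk 2->1->1->1.
Answer: (T^⊗3)[2][1] = 0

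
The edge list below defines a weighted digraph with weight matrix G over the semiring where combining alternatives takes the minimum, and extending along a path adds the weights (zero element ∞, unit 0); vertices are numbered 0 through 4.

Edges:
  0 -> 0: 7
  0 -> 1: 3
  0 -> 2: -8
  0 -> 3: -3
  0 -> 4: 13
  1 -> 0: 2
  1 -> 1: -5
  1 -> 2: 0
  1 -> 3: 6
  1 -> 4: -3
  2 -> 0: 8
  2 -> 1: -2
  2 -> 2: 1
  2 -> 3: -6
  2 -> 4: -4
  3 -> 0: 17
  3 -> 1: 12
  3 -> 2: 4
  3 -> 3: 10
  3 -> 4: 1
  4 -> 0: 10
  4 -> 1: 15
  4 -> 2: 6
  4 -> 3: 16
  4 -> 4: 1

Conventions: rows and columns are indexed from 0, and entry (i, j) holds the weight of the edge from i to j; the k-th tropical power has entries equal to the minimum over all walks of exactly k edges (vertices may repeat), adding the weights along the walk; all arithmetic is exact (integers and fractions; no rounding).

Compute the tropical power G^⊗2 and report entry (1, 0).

G^⊗2:
  [0, -10, -7, -14, -12]
  [-3, -10, -6, -6, -8]
  [0, -7, -2, -5, -5]
  [11, 2, 5, -2, 0]
  [11, 4, 2, 0, 2]
Key observation: the optimum is the walk 1->1->0, with weight (-5) + 2 = -3.
Optimal value attained by: walk 1->1->0.
Answer: (G^⊗2)[1][0] = -3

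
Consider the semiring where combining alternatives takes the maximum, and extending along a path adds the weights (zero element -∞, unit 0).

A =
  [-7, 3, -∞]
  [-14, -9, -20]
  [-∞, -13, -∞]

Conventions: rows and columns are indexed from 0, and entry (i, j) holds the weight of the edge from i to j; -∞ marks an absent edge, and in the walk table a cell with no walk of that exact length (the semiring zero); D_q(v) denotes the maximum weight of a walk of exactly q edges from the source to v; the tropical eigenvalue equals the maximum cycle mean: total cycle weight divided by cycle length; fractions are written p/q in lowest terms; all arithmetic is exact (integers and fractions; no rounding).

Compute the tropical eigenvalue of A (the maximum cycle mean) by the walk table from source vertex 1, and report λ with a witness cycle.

q=0: [-∞, 0, -∞]
q=1: [-14, -9, -20]
q=2: [-21, -11, -29]
q=3: [-25, -18, -31]
Optimal cycle mean attained by: cycle 0->1->0, total 3 + (-14), length 2.
Answer: λ = -11/2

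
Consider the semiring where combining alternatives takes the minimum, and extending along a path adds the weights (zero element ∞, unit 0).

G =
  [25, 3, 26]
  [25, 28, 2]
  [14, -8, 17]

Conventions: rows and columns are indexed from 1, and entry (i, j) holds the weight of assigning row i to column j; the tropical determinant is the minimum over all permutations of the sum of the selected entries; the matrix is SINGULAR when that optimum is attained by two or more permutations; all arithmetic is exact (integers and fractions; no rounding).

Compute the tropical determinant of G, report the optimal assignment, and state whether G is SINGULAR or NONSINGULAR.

σ = (1, 2, 3): 25 + 28 + 17 = 70
σ = (1, 3, 2): 25 + 2 + (-8) = 19
σ = (2, 1, 3): 3 + 25 + 17 = 45
σ = (2, 3, 1): 3 + 2 + 14 = 19
σ = (3, 1, 2): 26 + 25 + (-8) = 43
σ = (3, 2, 1): 26 + 28 + 14 = 68
Optimal value attained by: σ = (1, 3, 2).
Answer: det⊕(G) = 19; verdict: SINGULAR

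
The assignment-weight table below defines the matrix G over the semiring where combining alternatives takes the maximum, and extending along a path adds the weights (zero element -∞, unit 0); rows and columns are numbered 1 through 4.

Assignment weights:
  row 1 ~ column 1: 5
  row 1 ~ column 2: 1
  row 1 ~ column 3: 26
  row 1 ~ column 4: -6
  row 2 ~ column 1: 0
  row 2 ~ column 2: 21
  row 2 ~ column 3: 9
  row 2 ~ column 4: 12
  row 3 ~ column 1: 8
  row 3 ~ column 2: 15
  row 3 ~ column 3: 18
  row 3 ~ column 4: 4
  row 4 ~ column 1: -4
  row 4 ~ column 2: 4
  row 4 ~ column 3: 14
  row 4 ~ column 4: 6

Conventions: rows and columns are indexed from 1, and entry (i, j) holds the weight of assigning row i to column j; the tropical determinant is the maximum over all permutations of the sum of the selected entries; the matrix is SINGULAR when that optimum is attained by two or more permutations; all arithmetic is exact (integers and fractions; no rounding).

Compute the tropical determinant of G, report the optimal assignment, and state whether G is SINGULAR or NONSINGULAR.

σ = (1, 2, 3, 4): 5 + 21 + 18 + 6 = 50
σ = (1, 2, 4, 3): 5 + 21 + 4 + 14 = 44
σ = (1, 3, 2, 4): 5 + 9 + 15 + 6 = 35
σ = (1, 3, 4, 2): 5 + 9 + 4 + 4 = 22
σ = (1, 4, 2, 3): 5 + 12 + 15 + 14 = 46
σ = (1, 4, 3, 2): 5 + 12 + 18 + 4 = 39
σ = (2, 1, 3, 4): 1 + 0 + 18 + 6 = 25
σ = (2, 1, 4, 3): 1 + 0 + 4 + 14 = 19
σ = (2, 3, 1, 4): 1 + 9 + 8 + 6 = 24
σ = (2, 3, 4, 1): 1 + 9 + 4 + (-4) = 10
σ = (2, 4, 1, 3): 1 + 12 + 8 + 14 = 35
σ = (2, 4, 3, 1): 1 + 12 + 18 + (-4) = 27
σ = (3, 1, 2, 4): 26 + 0 + 15 + 6 = 47
σ = (3, 1, 4, 2): 26 + 0 + 4 + 4 = 34
σ = (3, 2, 1, 4): 26 + 21 + 8 + 6 = 61
σ = (3, 2, 4, 1): 26 + 21 + 4 + (-4) = 47
σ = (3, 4, 1, 2): 26 + 12 + 8 + 4 = 50
σ = (3, 4, 2, 1): 26 + 12 + 15 + (-4) = 49
σ = (4, 1, 2, 3): (-6) + 0 + 15 + 14 = 23
σ = (4, 1, 3, 2): (-6) + 0 + 18 + 4 = 16
σ = (4, 2, 1, 3): (-6) + 21 + 8 + 14 = 37
σ = (4, 2, 3, 1): (-6) + 21 + 18 + (-4) = 29
σ = (4, 3, 1, 2): (-6) + 9 + 8 + 4 = 15
σ = (4, 3, 2, 1): (-6) + 9 + 15 + (-4) = 14
Optimal value attained by: σ = (3, 2, 1, 4).
Answer: det⊕(G) = 61; verdict: NONSINGULAR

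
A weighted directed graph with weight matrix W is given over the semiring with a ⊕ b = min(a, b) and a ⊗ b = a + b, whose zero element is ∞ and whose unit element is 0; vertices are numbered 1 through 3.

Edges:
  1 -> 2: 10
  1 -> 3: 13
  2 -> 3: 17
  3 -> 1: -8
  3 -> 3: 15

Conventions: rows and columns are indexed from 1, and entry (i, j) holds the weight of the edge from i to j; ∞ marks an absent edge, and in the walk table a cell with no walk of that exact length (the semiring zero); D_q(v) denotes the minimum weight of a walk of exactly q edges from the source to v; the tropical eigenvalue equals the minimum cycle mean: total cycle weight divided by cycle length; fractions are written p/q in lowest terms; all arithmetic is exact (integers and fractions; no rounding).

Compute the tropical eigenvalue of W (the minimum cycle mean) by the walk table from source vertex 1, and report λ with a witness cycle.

q=0: [0, ∞, ∞]
q=1: [∞, 10, 13]
q=2: [5, ∞, 27]
q=3: [19, 15, 18]
Optimal cycle mean attained by: cycle 1->3->1, total 13 + (-8), length 2.
Answer: λ = 5/2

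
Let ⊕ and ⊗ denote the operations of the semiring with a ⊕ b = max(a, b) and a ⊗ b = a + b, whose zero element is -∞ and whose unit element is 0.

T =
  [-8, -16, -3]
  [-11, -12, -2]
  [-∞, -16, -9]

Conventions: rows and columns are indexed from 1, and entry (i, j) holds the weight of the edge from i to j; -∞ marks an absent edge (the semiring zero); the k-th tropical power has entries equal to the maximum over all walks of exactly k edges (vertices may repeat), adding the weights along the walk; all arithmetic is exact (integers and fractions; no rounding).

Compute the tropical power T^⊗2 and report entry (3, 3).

T^⊗2:
  [-16, -19, -11]
  [-19, -18, -11]
  [-27, -25, -18]
Key observation: the optimum is the walk 3->2->3, with weight (-16) + (-2) = -18.
Optimal value attained by: walk 3->2->3.
Answer: (T^⊗2)[3][3] = -18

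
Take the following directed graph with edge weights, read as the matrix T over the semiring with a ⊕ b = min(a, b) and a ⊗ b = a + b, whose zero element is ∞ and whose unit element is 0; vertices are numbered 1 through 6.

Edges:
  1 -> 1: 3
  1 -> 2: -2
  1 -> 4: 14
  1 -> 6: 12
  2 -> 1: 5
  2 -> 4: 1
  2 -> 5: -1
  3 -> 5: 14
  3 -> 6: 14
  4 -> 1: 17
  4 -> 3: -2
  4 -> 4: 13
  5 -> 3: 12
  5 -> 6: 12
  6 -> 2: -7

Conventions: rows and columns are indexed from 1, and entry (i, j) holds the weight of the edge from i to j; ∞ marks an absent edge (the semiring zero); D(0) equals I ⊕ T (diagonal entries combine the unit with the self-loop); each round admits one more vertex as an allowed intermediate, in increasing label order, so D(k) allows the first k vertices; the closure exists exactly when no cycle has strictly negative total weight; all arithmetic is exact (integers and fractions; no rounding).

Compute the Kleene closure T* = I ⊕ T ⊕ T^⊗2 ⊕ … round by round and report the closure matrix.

D(0):
  [0, -2, ∞, 14, ∞, 12]
  [5, 0, ∞, 1, -1, ∞]
  [∞, ∞, 0, ∞, 14, 14]
  [17, ∞, -2, 0, ∞, ∞]
  [∞, ∞, 12, ∞, 0, 12]
  [∞, -7, ∞, ∞, ∞, 0]
D(1):
  [0, -2, ∞, 14, ∞, 12]
  [5, 0, ∞, 1, -1, 17]
  [∞, ∞, 0, ∞, 14, 14]
  [17, 15, -2, 0, ∞, 29]
  [∞, ∞, 12, ∞, 0, 12]
  [∞, -7, ∞, ∞, ∞, 0]
D(2):
  [0, -2, ∞, -1, -3, 12]
  [5, 0, ∞, 1, -1, 17]
  [∞, ∞, 0, ∞, 14, 14]
  [17, 15, -2, 0, 14, 29]
  [∞, ∞, 12, ∞, 0, 12]
  [-2, -7, ∞, -6, -8, 0]
D(3):
  [0, -2, ∞, -1, -3, 12]
  [5, 0, ∞, 1, -1, 17]
  [∞, ∞, 0, ∞, 14, 14]
  [17, 15, -2, 0, 12, 12]
  [∞, ∞, 12, ∞, 0, 12]
  [-2, -7, ∞, -6, -8, 0]
D(4):
  [0, -2, -3, -1, -3, 11]
  [5, 0, -1, 1, -1, 13]
  [∞, ∞, 0, ∞, 14, 14]
  [17, 15, -2, 0, 12, 12]
  [∞, ∞, 12, ∞, 0, 12]
  [-2, -7, -8, -6, -8, 0]
D(5):
  [0, -2, -3, -1, -3, 9]
  [5, 0, -1, 1, -1, 11]
  [∞, ∞, 0, ∞, 14, 14]
  [17, 15, -2, 0, 12, 12]
  [∞, ∞, 12, ∞, 0, 12]
  [-2, -7, -8, -6, -8, 0]
D(6):
  [0, -2, -3, -1, -3, 9]
  [5, 0, -1, 1, -1, 11]
  [12, 7, 0, 8, 6, 14]
  [10, 5, -2, 0, 4, 12]
  [10, 5, 4, 6, 0, 12]
  [-2, -7, -8, -6, -8, 0]
Answer: T* = [[0, -2, -3, -1, -3, 9], [5, 0, -1, 1, -1, 11], [12, 7, 0, 8, 6, 14], [10, 5, -2, 0, 4, 12], [10, 5, 4, 6, 0, 12], [-2, -7, -8, -6, -8, 0]]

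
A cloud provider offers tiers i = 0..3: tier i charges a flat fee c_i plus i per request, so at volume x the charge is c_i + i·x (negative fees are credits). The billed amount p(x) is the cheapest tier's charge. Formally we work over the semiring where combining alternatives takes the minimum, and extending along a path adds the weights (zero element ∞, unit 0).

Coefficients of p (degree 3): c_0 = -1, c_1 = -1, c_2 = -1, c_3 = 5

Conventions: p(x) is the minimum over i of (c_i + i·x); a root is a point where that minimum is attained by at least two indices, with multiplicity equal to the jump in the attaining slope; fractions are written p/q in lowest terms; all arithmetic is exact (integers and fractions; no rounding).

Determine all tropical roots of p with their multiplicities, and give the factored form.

hull edge (i=0, c=-1) to (i=2, c=-1): slope 0, span 2
hull edge (i=2, c=-1) to (i=3, c=5): slope 6, span 1
Factored form: p(x) = 5 ⊗ (x ⊕ (-6)) ⊗ (x ⊕ 0) ⊗ (x ⊕ 0)
Answer: roots = -6 (mult 1), 0 (mult 2)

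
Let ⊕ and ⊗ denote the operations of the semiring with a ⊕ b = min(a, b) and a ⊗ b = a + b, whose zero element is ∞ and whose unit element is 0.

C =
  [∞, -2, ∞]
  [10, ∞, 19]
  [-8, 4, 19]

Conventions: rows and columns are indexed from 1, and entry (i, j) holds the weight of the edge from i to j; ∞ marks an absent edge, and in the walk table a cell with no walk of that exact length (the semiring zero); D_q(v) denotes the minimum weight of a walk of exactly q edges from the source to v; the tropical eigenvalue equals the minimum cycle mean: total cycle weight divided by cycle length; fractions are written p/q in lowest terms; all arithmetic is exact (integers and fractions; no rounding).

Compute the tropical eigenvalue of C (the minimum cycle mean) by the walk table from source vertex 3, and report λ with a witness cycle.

q=0: [∞, ∞, 0]
q=1: [-8, 4, 19]
q=2: [11, -10, 23]
q=3: [0, 9, 9]
Optimal cycle mean attained by: cycle 1->2->3->1, total (-2) + 19 + (-8), length 3.
Answer: λ = 3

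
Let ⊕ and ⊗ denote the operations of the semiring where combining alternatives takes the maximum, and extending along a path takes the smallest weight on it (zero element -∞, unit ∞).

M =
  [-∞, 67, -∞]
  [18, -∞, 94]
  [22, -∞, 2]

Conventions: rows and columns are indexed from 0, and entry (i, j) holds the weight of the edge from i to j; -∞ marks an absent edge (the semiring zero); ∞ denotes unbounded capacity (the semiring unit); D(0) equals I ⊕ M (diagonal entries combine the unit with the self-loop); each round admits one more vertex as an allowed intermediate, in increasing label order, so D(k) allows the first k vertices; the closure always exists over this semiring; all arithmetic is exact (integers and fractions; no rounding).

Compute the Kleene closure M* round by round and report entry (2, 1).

D(0):
  [∞, 67, -∞]
  [18, ∞, 94]
  [22, -∞, ∞]
D(1):
  [∞, 67, -∞]
  [18, ∞, 94]
  [22, 22, ∞]
D(2):
  [∞, 67, 67]
  [18, ∞, 94]
  [22, 22, ∞]
D(3):
  [∞, 67, 67]
  [22, ∞, 94]
  [22, 22, ∞]
Answer: M*[2][1] = 22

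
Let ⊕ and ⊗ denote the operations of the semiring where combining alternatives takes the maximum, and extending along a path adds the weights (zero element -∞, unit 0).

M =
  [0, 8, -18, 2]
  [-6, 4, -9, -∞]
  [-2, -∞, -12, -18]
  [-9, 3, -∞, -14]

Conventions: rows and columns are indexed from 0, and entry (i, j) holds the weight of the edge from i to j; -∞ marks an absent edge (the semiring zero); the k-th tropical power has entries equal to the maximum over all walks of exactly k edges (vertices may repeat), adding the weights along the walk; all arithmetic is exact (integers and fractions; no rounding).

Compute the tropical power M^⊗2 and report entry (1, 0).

M^⊗2:
  [2, 12, -1, 2]
  [-2, 8, -5, -4]
  [-2, 6, -20, 0]
  [-3, 7, -6, -7]
Key observation: the optimum is the walk 1->1->0, with weight 4 + (-6) = -2.
Optimal value attained by: walk 1->1->0.
Answer: (M^⊗2)[1][0] = -2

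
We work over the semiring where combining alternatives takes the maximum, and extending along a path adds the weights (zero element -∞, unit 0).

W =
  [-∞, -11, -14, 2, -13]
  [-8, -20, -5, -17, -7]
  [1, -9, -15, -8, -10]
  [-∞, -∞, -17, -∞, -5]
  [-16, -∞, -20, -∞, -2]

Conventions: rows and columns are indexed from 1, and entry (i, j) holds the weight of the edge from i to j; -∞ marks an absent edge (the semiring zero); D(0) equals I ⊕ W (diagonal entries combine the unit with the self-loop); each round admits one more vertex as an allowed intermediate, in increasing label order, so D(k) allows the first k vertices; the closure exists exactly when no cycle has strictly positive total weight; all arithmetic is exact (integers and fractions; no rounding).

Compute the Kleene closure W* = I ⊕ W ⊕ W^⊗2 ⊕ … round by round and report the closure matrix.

D(0):
  [0, -11, -14, 2, -13]
  [-8, 0, -5, -17, -7]
  [1, -9, 0, -8, -10]
  [-∞, -∞, -17, 0, -5]
  [-16, -∞, -20, -∞, 0]
D(1):
  [0, -11, -14, 2, -13]
  [-8, 0, -5, -6, -7]
  [1, -9, 0, 3, -10]
  [-∞, -∞, -17, 0, -5]
  [-16, -27, -20, -14, 0]
D(2):
  [0, -11, -14, 2, -13]
  [-8, 0, -5, -6, -7]
  [1, -9, 0, 3, -10]
  [-∞, -∞, -17, 0, -5]
  [-16, -27, -20, -14, 0]
D(3):
  [0, -11, -14, 2, -13]
  [-4, 0, -5, -2, -7]
  [1, -9, 0, 3, -10]
  [-16, -26, -17, 0, -5]
  [-16, -27, -20, -14, 0]
D(4):
  [0, -11, -14, 2, -3]
  [-4, 0, -5, -2, -7]
  [1, -9, 0, 3, -2]
  [-16, -26, -17, 0, -5]
  [-16, -27, -20, -14, 0]
D(5):
  [0, -11, -14, 2, -3]
  [-4, 0, -5, -2, -7]
  [1, -9, 0, 3, -2]
  [-16, -26, -17, 0, -5]
  [-16, -27, -20, -14, 0]
Answer: W* = [[0, -11, -14, 2, -3], [-4, 0, -5, -2, -7], [1, -9, 0, 3, -2], [-16, -26, -17, 0, -5], [-16, -27, -20, -14, 0]]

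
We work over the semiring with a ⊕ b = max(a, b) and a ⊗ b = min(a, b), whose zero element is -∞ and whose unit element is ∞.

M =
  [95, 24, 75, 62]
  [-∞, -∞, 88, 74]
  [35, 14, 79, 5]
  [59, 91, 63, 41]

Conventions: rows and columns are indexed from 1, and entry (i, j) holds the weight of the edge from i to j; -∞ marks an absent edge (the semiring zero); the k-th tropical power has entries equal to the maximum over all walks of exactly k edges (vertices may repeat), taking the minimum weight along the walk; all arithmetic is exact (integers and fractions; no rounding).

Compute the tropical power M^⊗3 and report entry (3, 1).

M^⊗2:
  [95, 62, 75, 62]
  [59, 74, 79, 41]
  [35, 24, 79, 35]
  [59, 41, 88, 74]
M^⊗3:
  [95, 62, 75, 62]
  [59, 41, 79, 74]
  [35, 35, 79, 35]
  [59, 74, 79, 59]
Key observation: the optimum is the walk 3->1->1->1, with weight 35 min 95 min 95 = 35.
Optimal value attained by: walk 3->1->1->1.
Answer: (M^⊗3)[3][1] = 35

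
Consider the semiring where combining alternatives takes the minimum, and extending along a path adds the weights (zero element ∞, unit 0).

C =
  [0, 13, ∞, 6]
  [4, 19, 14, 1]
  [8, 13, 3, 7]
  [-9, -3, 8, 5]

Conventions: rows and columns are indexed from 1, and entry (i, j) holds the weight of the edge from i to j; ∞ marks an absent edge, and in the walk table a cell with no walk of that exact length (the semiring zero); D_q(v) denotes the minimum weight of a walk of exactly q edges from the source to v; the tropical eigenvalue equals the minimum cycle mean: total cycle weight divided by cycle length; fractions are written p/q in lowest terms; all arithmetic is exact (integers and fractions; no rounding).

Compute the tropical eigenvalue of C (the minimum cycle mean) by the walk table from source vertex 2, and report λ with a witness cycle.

q=0: [∞, 0, ∞, ∞]
q=1: [4, 19, 14, 1]
q=2: [-8, -2, 9, 6]
q=3: [-8, 3, 12, -2]
q=4: [-11, -5, 6, -2]
Optimal cycle mean attained by: cycle 1->4->1, total 6 + (-9), length 2.
Answer: λ = -3/2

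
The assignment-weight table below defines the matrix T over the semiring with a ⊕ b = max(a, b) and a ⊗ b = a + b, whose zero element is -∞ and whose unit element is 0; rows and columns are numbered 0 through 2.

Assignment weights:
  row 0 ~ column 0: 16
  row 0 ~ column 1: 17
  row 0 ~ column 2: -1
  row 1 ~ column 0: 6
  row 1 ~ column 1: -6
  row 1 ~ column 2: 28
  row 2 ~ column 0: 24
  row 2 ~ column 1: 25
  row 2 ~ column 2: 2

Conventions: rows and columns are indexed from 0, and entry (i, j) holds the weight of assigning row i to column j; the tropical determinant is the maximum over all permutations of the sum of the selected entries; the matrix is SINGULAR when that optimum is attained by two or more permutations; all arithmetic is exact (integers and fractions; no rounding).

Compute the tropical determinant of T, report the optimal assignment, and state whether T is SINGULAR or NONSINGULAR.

σ = (0, 1, 2): 16 + (-6) + 2 = 12
σ = (0, 2, 1): 16 + 28 + 25 = 69
σ = (1, 0, 2): 17 + 6 + 2 = 25
σ = (1, 2, 0): 17 + 28 + 24 = 69
σ = (2, 0, 1): (-1) + 6 + 25 = 30
σ = (2, 1, 0): (-1) + (-6) + 24 = 17
Optimal value attained by: σ = (0, 2, 1).
Answer: det⊕(T) = 69; verdict: SINGULAR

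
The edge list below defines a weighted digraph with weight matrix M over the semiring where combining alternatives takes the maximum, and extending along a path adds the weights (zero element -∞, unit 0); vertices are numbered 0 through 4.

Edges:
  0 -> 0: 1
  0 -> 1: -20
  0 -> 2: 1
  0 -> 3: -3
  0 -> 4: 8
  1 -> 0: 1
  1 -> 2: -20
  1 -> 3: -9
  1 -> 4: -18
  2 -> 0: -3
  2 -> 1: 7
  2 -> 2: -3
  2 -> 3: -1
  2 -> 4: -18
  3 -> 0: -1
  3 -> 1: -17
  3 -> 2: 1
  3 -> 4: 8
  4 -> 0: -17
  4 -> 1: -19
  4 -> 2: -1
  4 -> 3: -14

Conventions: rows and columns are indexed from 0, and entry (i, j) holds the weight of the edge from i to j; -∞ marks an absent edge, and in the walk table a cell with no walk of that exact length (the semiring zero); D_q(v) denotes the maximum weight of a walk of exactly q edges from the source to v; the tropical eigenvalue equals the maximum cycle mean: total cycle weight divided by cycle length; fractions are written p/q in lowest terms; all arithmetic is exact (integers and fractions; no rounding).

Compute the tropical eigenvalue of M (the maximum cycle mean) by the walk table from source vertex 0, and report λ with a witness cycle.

q=0: [0, -∞, -∞, -∞, -∞]
q=1: [1, -20, 1, -3, 8]
q=2: [2, 8, 7, 0, 9]
q=3: [9, 14, 8, 6, 10]
q=4: [15, 15, 10, 7, 17]
q=5: [16, 17, 16, 12, 23]
Optimal cycle mean attained by: cycle 0->4->2->1->0, total 8 + (-1) + 7 + 1, length 4.
Answer: λ = 15/4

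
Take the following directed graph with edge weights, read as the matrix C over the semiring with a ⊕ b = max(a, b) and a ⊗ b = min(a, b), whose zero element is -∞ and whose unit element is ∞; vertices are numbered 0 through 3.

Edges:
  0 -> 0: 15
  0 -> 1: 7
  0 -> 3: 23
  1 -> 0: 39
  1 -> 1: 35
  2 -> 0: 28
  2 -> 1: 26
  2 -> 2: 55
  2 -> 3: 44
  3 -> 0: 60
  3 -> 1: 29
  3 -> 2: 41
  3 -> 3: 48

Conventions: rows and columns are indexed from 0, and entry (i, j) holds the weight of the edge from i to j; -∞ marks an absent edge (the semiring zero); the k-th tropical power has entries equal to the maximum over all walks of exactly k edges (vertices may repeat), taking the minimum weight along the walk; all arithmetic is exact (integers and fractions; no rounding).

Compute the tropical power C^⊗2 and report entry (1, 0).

C^⊗2:
  [23, 23, 23, 23]
  [35, 35, -∞, 23]
  [44, 29, 55, 44]
  [48, 29, 41, 48]
Key observation: the optimum is the walk 1->1->0, with weight 35 min 39 = 35.
Optimal value attained by: walk 1->1->0.
Answer: (C^⊗2)[1][0] = 35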